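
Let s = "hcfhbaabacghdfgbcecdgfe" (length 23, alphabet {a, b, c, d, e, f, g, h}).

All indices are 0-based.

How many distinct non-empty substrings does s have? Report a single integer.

rank→(start, suffix):
  0 → (5, 'aabacghdfgbcecdgfe')
  1 → (6, 'abacghdfgbcecdgfe')
  2 → (8, 'acghdfgbcecdgfe')
  3 → (4, 'baabacghdfgbcecdgfe')
  4 → (7, 'bacghdfgbcecdgfe')
  5 → (15, 'bcecdgfe')
  6 → (18, 'cdgfe')
  7 → (16, 'cecdgfe')
  8 → (1, 'cfhbaabacghdfgbcecdgfe')
  9 → (9, 'cghdfgbcecdgfe')
  10 → (12, 'dfgbcecdgfe')
  11 → (19, 'dgfe')
  12 → (22, 'e')
  13 → (17, 'ecdgfe')
  14 → (21, 'fe')
  15 → (13, 'fgbcecdgfe')
  16 → (2, 'fhbaabacghdfgbcecdgfe')
  17 → (14, 'gbcecdgfe')
  18 → (20, 'gfe')
  19 → (10, 'ghdfgbcecdgfe')
  20 → (3, 'hbaabacghdfgbcecdgfe')
  21 → (0, 'hcfhbaabacghdfgbcecdgfe')
  22 → (11, 'hdfgbcecdgfe')

SA = [5, 6, 8, 4, 7, 15, 18, 16, 1, 9, 12, 19, 22, 17, 21, 13, 2, 14, 20, 10, 3, 0, 11]
[i] adj suffixes → lcp
  [1] 5/6 → 1 ('a')
  [2] 6/8 → 1 ('a')
  [3] 8/4 → 0 ('')
  [4] 4/7 → 2 ('ba')
  [5] 7/15 → 1 ('b')
  [6] 15/18 → 0 ('')
  [7] 18/16 → 1 ('c')
  [8] 16/1 → 1 ('c')
  [9] 1/9 → 1 ('c')
  [10] 9/12 → 0 ('')
  [11] 12/19 → 1 ('d')
  [12] 19/22 → 0 ('')
  [13] 22/17 → 1 ('e')
  [14] 17/21 → 0 ('')
  [15] 21/13 → 1 ('f')
  [16] 13/2 → 1 ('f')
  [17] 2/14 → 0 ('')
  [18] 14/20 → 1 ('g')
  [19] 20/10 → 1 ('g')
  [20] 10/3 → 0 ('')
  [21] 3/0 → 1 ('h')
  [22] 0/11 → 1 ('h')

n(n+1)/2 = 23·24/2 = 276
Σ LCP = 0 + 1 + 1 + 0 + 2 + 1 + 0 + 1 + 1 + 1 + 0 + 1 + 0 + 1 + 0 + 1 + 1 + 0 + 1 + 1 + 0 + 1 + 1 = 16
distinct = 276 − 16 = 260

260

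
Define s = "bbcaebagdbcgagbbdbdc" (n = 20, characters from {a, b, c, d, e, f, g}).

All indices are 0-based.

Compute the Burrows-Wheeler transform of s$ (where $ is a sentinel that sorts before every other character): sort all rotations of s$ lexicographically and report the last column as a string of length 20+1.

ccgbe$gbdbddbbgbbacaa

rank  rotation               last
    0  $bbcaebagdbcgagbbdbdc  c
    1  aebagdbcgagbbdbdc$bbc  c
    2  agbbdbdc$bbcaebagdbcg  g
    3  agdbcgagbbdbdc$bbcaeb  b
    4  bagdbcgagbbdbdc$bbcae  e
    5  bbcaebagdbcgagbbdbdc$  $
    6  bbdbdc$bbcaebagdbcgag  g
    7  bcaebagdbcgagbbdbdc$b  b
    8  bcgagbbdbdc$bbcaebagd  d
    9  bdbdc$bbcaebagdbcgagb  b
   10  bdc$bbcaebagdbcgagbbd  d
   11  c$bbcaebagdbcgagbbdbd  d
   12  caebagdbcgagbbdbdc$bb  b
   13  cgagbbdbdc$bbcaebagdb  b
   14  dbcgagbbdbdc$bbcaebag  g
   15  dbdc$bbcaebagdbcgagbb  b
   16  dc$bbcaebagdbcgagbbdb  b
   17  ebagdbcgagbbdbdc$bbca  a
   18  gagbbdbdc$bbcaebagdbc  c
   19  gbbdbdc$bbcaebagdbcga  a
   20  gdbcgagbbdbdc$bbcaeba  a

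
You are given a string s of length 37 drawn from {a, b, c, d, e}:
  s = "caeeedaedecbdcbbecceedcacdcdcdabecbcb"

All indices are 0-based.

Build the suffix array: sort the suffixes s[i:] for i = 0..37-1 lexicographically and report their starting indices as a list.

sorted suffixes:
  #0 SA[0]=30  'abecbcb'
  #1 SA[1]=23  'acdcdcdabecbcb'
  #2 SA[2]=6  'aedecbdcbbecceedcacdcdcdabecbcb'
  #3 SA[3]=1  'aeeedaedecbdcbbecceedcacdcdcdabecbcb'
  #4 SA[4]=36  'b'
  #5 SA[5]=14  'bbecceedcacdcdcdabecbcb'
  #6 SA[6]=34  'bcb'
  #7 SA[7]=11  'bdcbbecceedcacdcdcdabecbcb'
  #8 SA[8]=31  'becbcb'
  #9 SA[9]=15  'becceedcacdcdcdabecbcb'
  #10 SA[10]=22  'cacdcdcdabecbcb'
  #11 SA[11]=0  'caeeedaedecbdcbbecceedcacdcdcdabecbcb'
  #12 SA[12]=35  'cb'
  #13 SA[13]=13  'cbbecceedcacdcdcdabecbcb'
  #14 SA[14]=33  'cbcb'
  #15 SA[15]=10  'cbdcbbecceedcacdcdcdabecbcb'
  #16 SA[16]=17  'cceedcacdcdcdabecbcb'
  #17 SA[17]=28  'cdabecbcb'
  #18 SA[18]=26  'cdcdabecbcb'
  #19 SA[19]=24  'cdcdcdabecbcb'
  #20 SA[20]=18  'ceedcacdcdcdabecbcb'
  #21 SA[21]=29  'dabecbcb'
  #22 SA[22]=5  'daedecbdcbbecceedcacdcdcdabecbcb'
  #23 SA[23]=21  'dcacdcdcdabecbcb'
  #24 SA[24]=12  'dcbbecceedcacdcdcdabecbcb'
  #25 SA[25]=27  'dcdabecbcb'
  #26 SA[26]=25  'dcdcdabecbcb'
  #27 SA[27]=8  'decbdcbbecceedcacdcdcdabecbcb'
  #28 SA[28]=32  'ecbcb'
  #29 SA[29]=9  'ecbdcbbecceedcacdcdcdabecbcb'
  #30 SA[30]=16  'ecceedcacdcdcdabecbcb'
  #31 SA[31]=4  'edaedecbdcbbecceedcacdcdcdabecbcb'
  #32 SA[32]=20  'edcacdcdcdabecbcb'
  #33 SA[33]=7  'edecbdcbbecceedcacdcdcdabecbcb'
  #34 SA[34]=3  'eedaedecbdcbbecceedcacdcdcdabecbcb'
  #35 SA[35]=19  'eedcacdcdcdabecbcb'
  #36 SA[36]=2  'eeedaedecbdcbbecceedcacdcdcdabecbcb'

[30, 23, 6, 1, 36, 14, 34, 11, 31, 15, 22, 0, 35, 13, 33, 10, 17, 28, 26, 24, 18, 29, 5, 21, 12, 27, 25, 8, 32, 9, 16, 4, 20, 7, 3, 19, 2]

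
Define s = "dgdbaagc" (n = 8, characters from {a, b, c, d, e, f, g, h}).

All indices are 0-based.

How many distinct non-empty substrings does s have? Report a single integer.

33

rank→(start, suffix):
  0 → (4, 'aagc')
  1 → (5, 'agc')
  2 → (3, 'baagc')
  3 → (7, 'c')
  4 → (2, 'dbaagc')
  5 → (0, 'dgdbaagc')
  6 → (6, 'gc')
  7 → (1, 'gdbaagc')

SA = [4, 5, 3, 7, 2, 0, 6, 1]
i: (SA[i-1],SA[i]) lcp shared
  1: (4,5) 1 'a'
  2: (5,3) 0 ''
  3: (3,7) 0 ''
  4: (7,2) 0 ''
  5: (2,0) 1 'd'
  6: (0,6) 0 ''
  7: (6,1) 1 'g'

n(n+1)/2 = 8·9/2 = 36
Σ LCP = 0 + 1 + 0 + 0 + 0 + 1 + 0 + 1 = 3
distinct = 36 − 3 = 33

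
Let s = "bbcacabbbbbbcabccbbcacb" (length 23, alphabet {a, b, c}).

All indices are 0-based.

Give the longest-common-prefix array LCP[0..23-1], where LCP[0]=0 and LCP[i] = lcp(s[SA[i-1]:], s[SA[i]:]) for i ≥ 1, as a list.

[0, 2, 1, 2, 0, 1, 5, 4, 3, 2, 4, 5, 1, 3, 4, 2, 0, 3, 2, 3, 1, 2, 1]

rank | idx | suffix
   0 |   5 | abbbbbbcabccbbcacb
   1 |  13 | abccbbcacb
   2 |   3 | acabbbbbbcabccbbcacb
   3 |  20 | acb
   4 |  22 | b
   5 |   6 | bbbbbbcabccbbcacb
   6 |   7 | bbbbbcabccbbcacb
   7 |   8 | bbbbcabccbbcacb
   8 |   9 | bbbcabccbbcacb
   9 |  10 | bbcabccbbcacb
  10 |   0 | bbcacabbbbbbcabccbbcacb
  11 |  17 | bbcacb
  12 |  11 | bcabccbbcacb
  13 |   1 | bcacabbbbbbcabccbbcacb
  14 |  18 | bcacb
  15 |  14 | bccbbcacb
  16 |   4 | cabbbbbbcabccbbcacb
  17 |  12 | cabccbbcacb
  18 |   2 | cacabbbbbbcabccbbcacb
  19 |  19 | cacb
  20 |  21 | cb
  21 |  16 | cbbcacb
  22 |  15 | ccbbcacb

SA = [5, 13, 3, 20, 22, 6, 7, 8, 9, 10, 0, 17, 11, 1, 18, 14, 4, 12, 2, 19, 21, 16, 15]
i: (SA[i-1],SA[i]) lcp shared
  1: (5,13) 2 'ab'
  2: (13,3) 1 'a'
  3: (3,20) 2 'ac'
  4: (20,22) 0 ''
  5: (22,6) 1 'b'
  6: (6,7) 5 'bbbbb'
  7: (7,8) 4 'bbbb'
  8: (8,9) 3 'bbb'
  9: (9,10) 2 'bb'
  10: (10,0) 4 'bbca'
  11: (0,17) 5 'bbcac'
  12: (17,11) 1 'b'
  13: (11,1) 3 'bca'
  14: (1,18) 4 'bcac'
  15: (18,14) 2 'bc'
  16: (14,4) 0 ''
  17: (4,12) 3 'cab'
  18: (12,2) 2 'ca'
  19: (2,19) 3 'cac'
  20: (19,21) 1 'c'
  21: (21,16) 2 'cb'
  22: (16,15) 1 'c'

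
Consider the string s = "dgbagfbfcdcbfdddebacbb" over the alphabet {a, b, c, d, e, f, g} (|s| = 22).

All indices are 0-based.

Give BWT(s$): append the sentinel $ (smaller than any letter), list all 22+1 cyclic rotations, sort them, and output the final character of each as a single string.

bbbbegcfcadfcfdd$dgbbda

rank  rotation                 last
    0  $dgbagfbfcdcbfdddebacbb  b
    1  acbb$dgbagfbfcdcbfdddeb  b
    2  agfbfcdcbfdddebacbb$dgb  b
    3  b$dgbagfbfcdcbfdddebacb  b
    4  bacbb$dgbagfbfcdcbfddde  e
    5  bagfbfcdcbfdddebacbb$dg  g
    6  bb$dgbagfbfcdcbfdddebac  c
    7  bfcdcbfdddebacbb$dgbagf  f
    8  bfdddebacbb$dgbagfbfcdc  c
    9  cbb$dgbagfbfcdcbfdddeba  a
   10  cbfdddebacbb$dgbagfbfcd  d
   11  cdcbfdddebacbb$dgbagfbf  f
   12  dcbfdddebacbb$dgbagfbfc  c
   13  dddebacbb$dgbagfbfcdcbf  f
   14  ddebacbb$dgbagfbfcdcbfd  d
   15  debacbb$dgbagfbfcdcbfdd  d
   16  dgbagfbfcdcbfdddebacbb$  $
   17  ebacbb$dgbagfbfcdcbfddd  d
   18  fbfcdcbfdddebacbb$dgbag  g
   19  fcdcbfdddebacbb$dgbagfb  b
   20  fdddebacbb$dgbagfbfcdcb  b
   21  gbagfbfcdcbfdddebacbb$d  d
   22  gfbfcdcbfdddebacbb$dgba  a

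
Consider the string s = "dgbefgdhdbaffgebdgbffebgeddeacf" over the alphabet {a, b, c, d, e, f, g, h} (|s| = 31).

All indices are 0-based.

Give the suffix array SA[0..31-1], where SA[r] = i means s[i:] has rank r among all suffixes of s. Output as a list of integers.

[28, 10, 9, 15, 2, 18, 22, 29, 8, 25, 26, 0, 16, 6, 27, 14, 21, 24, 3, 30, 20, 19, 11, 4, 12, 1, 17, 5, 13, 23, 7]

sorted suffixes:
  #0 SA[0]=28  'acf'
  #1 SA[1]=10  'affgebdgbffebgeddeacf'
  #2 SA[2]=9  'baffgebdgbffebgeddeacf'
  #3 SA[3]=15  'bdgbffebgeddeacf'
  #4 SA[4]=2  'befgdhdbaffgebdgbffebgeddeacf'
  #5 SA[5]=18  'bffebgeddeacf'
  #6 SA[6]=22  'bgeddeacf'
  #7 SA[7]=29  'cf'
  #8 SA[8]=8  'dbaffgebdgbffebgeddeacf'
  #9 SA[9]=25  'ddeacf'
  #10 SA[10]=26  'deacf'
  #11 SA[11]=0  'dgbefgdhdbaffgebdgbffebgeddeacf'
  #12 SA[12]=16  'dgbffebgeddeacf'
  #13 SA[13]=6  'dhdbaffgebdgbffebgeddeacf'
  #14 SA[14]=27  'eacf'
  #15 SA[15]=14  'ebdgbffebgeddeacf'
  #16 SA[16]=21  'ebgeddeacf'
  #17 SA[17]=24  'eddeacf'
  #18 SA[18]=3  'efgdhdbaffgebdgbffebgeddeacf'
  #19 SA[19]=30  'f'
  #20 SA[20]=20  'febgeddeacf'
  #21 SA[21]=19  'ffebgeddeacf'
  #22 SA[22]=11  'ffgebdgbffebgeddeacf'
  #23 SA[23]=4  'fgdhdbaffgebdgbffebgeddeacf'
  #24 SA[24]=12  'fgebdgbffebgeddeacf'
  #25 SA[25]=1  'gbefgdhdbaffgebdgbffebgeddeacf'
  #26 SA[26]=17  'gbffebgeddeacf'
  #27 SA[27]=5  'gdhdbaffgebdgbffebgeddeacf'
  #28 SA[28]=13  'gebdgbffebgeddeacf'
  #29 SA[29]=23  'geddeacf'
  #30 SA[30]=7  'hdbaffgebdgbffebgeddeacf'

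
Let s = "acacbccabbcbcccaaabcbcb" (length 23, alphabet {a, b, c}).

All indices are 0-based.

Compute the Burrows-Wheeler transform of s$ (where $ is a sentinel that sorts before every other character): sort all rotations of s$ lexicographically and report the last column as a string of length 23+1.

rank  rotation                  last
    0  $acacbccabbcbcccaaabcbcb  b
    1  aaabcbcb$acacbccabbcbccc  c
    2  aabcbcb$acacbccabbcbccca  a
    3  abbcbcccaaabcbcb$acacbcc  c
    4  abcbcb$acacbccabbcbcccaa  a
    5  acacbccabbcbcccaaabcbcb$  $
    6  acbccabbcbcccaaabcbcb$ac  c
    7  b$acacbccabbcbcccaaabcbc  c
    8  bbcbcccaaabcbcb$acacbcca  a
    9  bcb$acacbccabbcbcccaaabc  c
   10  bcbcb$acacbccabbcbcccaaa  a
   11  bcbcccaaabcbcb$acacbccab  b
   12  bccabbcbcccaaabcbcb$acac  c
   13  bcccaaabcbcb$acacbccabbc  c
   14  caaabcbcb$acacbccabbcbcc  c
   15  cabbcbcccaaabcbcb$acacbc  c
   16  cacbccabbcbcccaaabcbcb$a  a
   17  cb$acacbccabbcbcccaaabcb  b
   18  cbcb$acacbccabbcbcccaaab  b
   19  cbccabbcbcccaaabcbcb$aca  a
   20  cbcccaaabcbcb$acacbccabb  b
   21  ccaaabcbcb$acacbccabbcbc  c
   22  ccabbcbcccaaabcbcb$acacb  b
   23  cccaaabcbcb$acacbccabbcb  b

bcaca$ccacabccccabbabcbb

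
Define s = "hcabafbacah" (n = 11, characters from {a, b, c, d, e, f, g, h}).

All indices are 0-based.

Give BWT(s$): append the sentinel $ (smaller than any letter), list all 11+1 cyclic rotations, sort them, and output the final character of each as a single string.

rank  rotation      last
    0  $hcabafbacah  h
    1  abafbacah$hc  c
    2  acah$hcabafb  b
    3  afbacah$hcab  b
    4  ah$hcabafbac  c
    5  bacah$hcabaf  f
    6  bafbacah$hca  a
    7  cabafbacah$h  h
    8  cah$hcabafba  a
    9  fbacah$hcaba  a
   10  h$hcabafbaca  a
   11  hcabafbacah$  $

hcbbcfahaaa$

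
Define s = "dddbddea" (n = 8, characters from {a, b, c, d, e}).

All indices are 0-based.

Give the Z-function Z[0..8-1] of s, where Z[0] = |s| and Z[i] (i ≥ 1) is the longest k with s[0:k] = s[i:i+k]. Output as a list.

Z[0]=8
i=1: outside box; Z[1]=2 scan→box=[1,3)
i=2: min(r-i=1, Z[1]=2)=1; Z[2]=1
i=3: outside box; Z[3]=0
i=4: outside box; Z[4]=2 scan→box=[4,6)
i=5: min(r-i=1, Z[1]=2)=1; Z[5]=1
i=6: outside box; Z[6]=0
i=7: outside box; Z[7]=0

[8, 2, 1, 0, 2, 1, 0, 0]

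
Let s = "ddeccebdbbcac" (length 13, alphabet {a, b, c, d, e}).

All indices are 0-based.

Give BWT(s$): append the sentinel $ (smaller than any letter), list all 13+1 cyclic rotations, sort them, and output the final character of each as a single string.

rank  rotation        last
    0  $ddeccebdbbcac  c
    1  ac$ddeccebdbbc  c
    2  bbcac$ddeccebd  d
    3  bcac$ddeccebdb  b
    4  bdbbcac$ddecce  e
    5  c$ddeccebdbbca  a
    6  cac$ddeccebdbb  b
    7  ccebdbbcac$dde  e
    8  cebdbbcac$ddec  c
    9  dbbcac$ddecceb  b
   10  ddeccebdbbcac$  $
   11  deccebdbbcac$d  d
   12  ebdbbcac$ddecc  c
   13  eccebdbbcac$dd  d

ccdbeabecb$dcd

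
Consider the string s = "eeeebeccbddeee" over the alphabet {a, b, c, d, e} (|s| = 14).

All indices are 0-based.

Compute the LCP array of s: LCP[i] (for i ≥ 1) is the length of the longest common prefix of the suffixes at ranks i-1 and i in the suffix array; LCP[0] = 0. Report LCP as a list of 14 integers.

sorted suffixes:
  #0 SA[0]=8  'bddeee'
  #1 SA[1]=4  'beccbddeee'
  #2 SA[2]=7  'cbddeee'
  #3 SA[3]=6  'ccbddeee'
  #4 SA[4]=9  'ddeee'
  #5 SA[5]=10  'deee'
  #6 SA[6]=13  'e'
  #7 SA[7]=3  'ebeccbddeee'
  #8 SA[8]=5  'eccbddeee'
  #9 SA[9]=12  'ee'
  #10 SA[10]=2  'eebeccbddeee'
  #11 SA[11]=11  'eee'
  #12 SA[12]=1  'eeebeccbddeee'
  #13 SA[13]=0  'eeeebeccbddeee'

SA = [8, 4, 7, 6, 9, 10, 13, 3, 5, 12, 2, 11, 1, 0]
[i] adj suffixes → lcp
  [1] 8/4 → 1 ('b')
  [2] 4/7 → 0 ('')
  [3] 7/6 → 1 ('c')
  [4] 6/9 → 0 ('')
  [5] 9/10 → 1 ('d')
  [6] 10/13 → 0 ('')
  [7] 13/3 → 1 ('e')
  [8] 3/5 → 1 ('e')
  [9] 5/12 → 1 ('e')
  [10] 12/2 → 2 ('ee')
  [11] 2/11 → 2 ('ee')
  [12] 11/1 → 3 ('eee')
  [13] 1/0 → 3 ('eee')

[0, 1, 0, 1, 0, 1, 0, 1, 1, 1, 2, 2, 3, 3]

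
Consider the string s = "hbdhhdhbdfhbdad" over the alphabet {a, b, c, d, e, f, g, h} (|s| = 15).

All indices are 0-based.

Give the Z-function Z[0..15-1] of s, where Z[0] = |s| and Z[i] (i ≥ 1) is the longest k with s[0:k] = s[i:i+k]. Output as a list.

[15, 0, 0, 1, 1, 0, 3, 0, 0, 0, 3, 0, 0, 0, 0]

Z[0]=15
i=1: i≥r, start 0; Z[1]=0
i=2: i≥r, start 0; Z[2]=0
i=3: i≥r, start 0; Z[3]=1 extend→box=[3,4)
i=4: i≥r, start 0; Z[4]=1 extend→box=[4,5)
i=5: i≥r, start 0; Z[5]=0
i=6: i≥r, start 0; Z[6]=3 extend→box=[6,9)
i=7: min(r-i=2, Z[1]=0)=0; Z[7]=0
i=8: min(r-i=1, Z[2]=0)=0; Z[8]=0
i=9: i≥r, start 0; Z[9]=0
i=10: i≥r, start 0; Z[10]=3 extend→box=[10,13)
i=11: min(r-i=2, Z[1]=0)=0; Z[11]=0
i=12: min(r-i=1, Z[2]=0)=0; Z[12]=0
i=13: i≥r, start 0; Z[13]=0
i=14: i≥r, start 0; Z[14]=0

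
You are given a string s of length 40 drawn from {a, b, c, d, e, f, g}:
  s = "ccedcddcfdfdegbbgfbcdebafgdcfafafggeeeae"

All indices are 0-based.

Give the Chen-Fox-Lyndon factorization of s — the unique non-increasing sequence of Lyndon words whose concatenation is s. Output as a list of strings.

emit factor 1: 'ccedcddcfdfdeg' (i=0, period=14)
emit factor 2: 'bbgfbcde' (i=14, period=8)
emit factor 3: 'b' (i=22, period=1)
emit factor 4: 'afgdcf' (i=23, period=6)
emit factor 5: 'afafggeee' (i=29, period=9)
emit factor 6: 'ae' (i=38, period=2)

["ccedcddcfdfdeg", "bbgfbcde", "b", "afgdcf", "afafggeee", "ae"]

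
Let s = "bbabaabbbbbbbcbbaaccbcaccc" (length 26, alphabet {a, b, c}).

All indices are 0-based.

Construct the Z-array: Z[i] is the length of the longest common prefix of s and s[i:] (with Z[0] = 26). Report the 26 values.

[26, 1, 0, 1, 0, 0, 2, 2, 2, 2, 2, 2, 1, 0, 3, 1, 0, 0, 0, 0, 1, 0, 0, 0, 0, 0]

Z[0]=26
i=1: outside box; Z[1]=1 extend→box=[1,2)
i=2: outside box; Z[2]=0
i=3: outside box; Z[3]=1 extend→box=[3,4)
i=4: outside box; Z[4]=0
i=5: outside box; Z[5]=0
i=6: outside box; Z[6]=2 extend→box=[6,8)
i=7: min(r-i=1, Z[1]=1)=1; Z[7]=2 extend→box=[7,9)
i=8: min(r-i=1, Z[1]=1)=1; Z[8]=2 extend→box=[8,10)
i=9: min(r-i=1, Z[1]=1)=1; Z[9]=2 extend→box=[9,11)
i=10: min(r-i=1, Z[1]=1)=1; Z[10]=2 extend→box=[10,12)
i=11: min(r-i=1, Z[1]=1)=1; Z[11]=2 extend→box=[11,13)
i=12: min(r-i=1, Z[1]=1)=1; Z[12]=1
i=13: outside box; Z[13]=0
i=14: outside box; Z[14]=3 extend→box=[14,17)
i=15: min(r-i=2, Z[1]=1)=1; Z[15]=1
i=16: min(r-i=1, Z[2]=0)=0; Z[16]=0
i=17: outside box; Z[17]=0
i=18: outside box; Z[18]=0
i=19: outside box; Z[19]=0
i=20: outside box; Z[20]=1 extend→box=[20,21)
i=21: outside box; Z[21]=0
i=22: outside box; Z[22]=0
i=23: outside box; Z[23]=0
i=24: outside box; Z[24]=0
i=25: outside box; Z[25]=0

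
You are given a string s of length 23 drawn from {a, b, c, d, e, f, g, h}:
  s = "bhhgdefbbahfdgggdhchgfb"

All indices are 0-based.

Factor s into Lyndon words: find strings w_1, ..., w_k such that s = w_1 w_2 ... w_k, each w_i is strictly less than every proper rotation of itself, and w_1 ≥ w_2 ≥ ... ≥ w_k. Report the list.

emit factor 1: 'bhhgdef' (i=0, period=7)
emit factor 2: 'b' (i=7, period=1)
emit factor 3: 'b' (i=8, period=1)
emit factor 4: 'ahfdgggdhchgfb' (i=9, period=14)

["bhhgdef", "b", "b", "ahfdgggdhchgfb"]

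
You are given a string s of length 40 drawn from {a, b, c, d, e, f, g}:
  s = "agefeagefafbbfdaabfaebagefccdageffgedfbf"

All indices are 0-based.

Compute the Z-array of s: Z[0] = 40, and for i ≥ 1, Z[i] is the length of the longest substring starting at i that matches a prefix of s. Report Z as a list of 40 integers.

[40, 0, 0, 0, 0, 4, 0, 0, 0, 1, 0, 0, 0, 0, 0, 1, 1, 0, 0, 1, 0, 0, 4, 0, 0, 0, 0, 0, 0, 4, 0, 0, 0, 0, 0, 0, 0, 0, 0, 0]

Z[0]=40
i=1: fresh scan; Z[1]=0
i=2: fresh scan; Z[2]=0
i=3: fresh scan; Z[3]=0
i=4: fresh scan; Z[4]=0
i=5: fresh scan; Z[5]=4 grow→box=[5,9)
i=6: min(r-i=3, Z[1]=0)=0; Z[6]=0
i=7: min(r-i=2, Z[2]=0)=0; Z[7]=0
i=8: min(r-i=1, Z[3]=0)=0; Z[8]=0
i=9: fresh scan; Z[9]=1 grow→box=[9,10)
i=10: fresh scan; Z[10]=0
i=11: fresh scan; Z[11]=0
i=12: fresh scan; Z[12]=0
i=13: fresh scan; Z[13]=0
i=14: fresh scan; Z[14]=0
i=15: fresh scan; Z[15]=1 grow→box=[15,16)
i=16: fresh scan; Z[16]=1 grow→box=[16,17)
i=17: fresh scan; Z[17]=0
i=18: fresh scan; Z[18]=0
i=19: fresh scan; Z[19]=1 grow→box=[19,20)
i=20: fresh scan; Z[20]=0
i=21: fresh scan; Z[21]=0
i=22: fresh scan; Z[22]=4 grow→box=[22,26)
i=23: min(r-i=3, Z[1]=0)=0; Z[23]=0
i=24: min(r-i=2, Z[2]=0)=0; Z[24]=0
i=25: min(r-i=1, Z[3]=0)=0; Z[25]=0
i=26: fresh scan; Z[26]=0
i=27: fresh scan; Z[27]=0
i=28: fresh scan; Z[28]=0
i=29: fresh scan; Z[29]=4 grow→box=[29,33)
i=30: min(r-i=3, Z[1]=0)=0; Z[30]=0
i=31: min(r-i=2, Z[2]=0)=0; Z[31]=0
i=32: min(r-i=1, Z[3]=0)=0; Z[32]=0
i=33: fresh scan; Z[33]=0
i=34: fresh scan; Z[34]=0
i=35: fresh scan; Z[35]=0
i=36: fresh scan; Z[36]=0
i=37: fresh scan; Z[37]=0
i=38: fresh scan; Z[38]=0
i=39: fresh scan; Z[39]=0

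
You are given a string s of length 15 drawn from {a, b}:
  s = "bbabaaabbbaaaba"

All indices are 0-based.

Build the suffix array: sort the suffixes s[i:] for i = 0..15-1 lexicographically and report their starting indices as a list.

[14, 10, 4, 11, 5, 12, 2, 6, 13, 9, 3, 1, 8, 0, 7]

rank | idx | suffix
   0 |  14 | a
   1 |  10 | aaaba
   2 |   4 | aaabbbaaaba
   3 |  11 | aaba
   4 |   5 | aabbbaaaba
   5 |  12 | aba
   6 |   2 | abaaabbbaaaba
   7 |   6 | abbbaaaba
   8 |  13 | ba
   9 |   9 | baaaba
  10 |   3 | baaabbbaaaba
  11 |   1 | babaaabbbaaaba
  12 |   8 | bbaaaba
  13 |   0 | bbabaaabbbaaaba
  14 |   7 | bbbaaaba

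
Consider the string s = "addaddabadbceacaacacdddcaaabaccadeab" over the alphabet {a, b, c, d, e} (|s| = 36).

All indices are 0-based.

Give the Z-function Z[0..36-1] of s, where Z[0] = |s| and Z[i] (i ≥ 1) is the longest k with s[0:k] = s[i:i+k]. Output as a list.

[36, 0, 0, 4, 0, 0, 1, 0, 2, 0, 0, 0, 0, 1, 0, 1, 1, 0, 1, 0, 0, 0, 0, 0, 1, 1, 1, 0, 1, 0, 0, 2, 0, 0, 1, 0]

Z[0]=36
i=1: fresh scan; Z[1]=0
i=2: fresh scan; Z[2]=0
i=3: fresh scan; Z[3]=4 scan→box=[3,7)
i=4: min(r-i=3, Z[1]=0)=0; Z[4]=0
i=5: min(r-i=2, Z[2]=0)=0; Z[5]=0
i=6: min(r-i=1, Z[3]=4)=1; Z[6]=1
i=7: fresh scan; Z[7]=0
i=8: fresh scan; Z[8]=2 scan→box=[8,10)
i=9: min(r-i=1, Z[1]=0)=0; Z[9]=0
i=10: fresh scan; Z[10]=0
i=11: fresh scan; Z[11]=0
i=12: fresh scan; Z[12]=0
i=13: fresh scan; Z[13]=1 scan→box=[13,14)
i=14: fresh scan; Z[14]=0
i=15: fresh scan; Z[15]=1 scan→box=[15,16)
i=16: fresh scan; Z[16]=1 scan→box=[16,17)
i=17: fresh scan; Z[17]=0
i=18: fresh scan; Z[18]=1 scan→box=[18,19)
i=19: fresh scan; Z[19]=0
i=20: fresh scan; Z[20]=0
i=21: fresh scan; Z[21]=0
i=22: fresh scan; Z[22]=0
i=23: fresh scan; Z[23]=0
i=24: fresh scan; Z[24]=1 scan→box=[24,25)
i=25: fresh scan; Z[25]=1 scan→box=[25,26)
i=26: fresh scan; Z[26]=1 scan→box=[26,27)
i=27: fresh scan; Z[27]=0
i=28: fresh scan; Z[28]=1 scan→box=[28,29)
i=29: fresh scan; Z[29]=0
i=30: fresh scan; Z[30]=0
i=31: fresh scan; Z[31]=2 scan→box=[31,33)
i=32: min(r-i=1, Z[1]=0)=0; Z[32]=0
i=33: fresh scan; Z[33]=0
i=34: fresh scan; Z[34]=1 scan→box=[34,35)
i=35: fresh scan; Z[35]=0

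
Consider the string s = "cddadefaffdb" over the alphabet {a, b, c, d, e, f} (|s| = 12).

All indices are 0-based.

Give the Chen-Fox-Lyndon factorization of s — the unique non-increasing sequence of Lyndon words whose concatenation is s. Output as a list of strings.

["cdd", "adefaffdb"]

emit factor 1: 'cdd' (i=0, period=3)
emit factor 2: 'adefaffdb' (i=3, period=9)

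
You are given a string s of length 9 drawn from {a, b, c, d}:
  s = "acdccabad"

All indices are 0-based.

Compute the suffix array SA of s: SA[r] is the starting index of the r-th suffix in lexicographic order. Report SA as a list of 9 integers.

sorted suffixes:
  #0 SA[0]=5  'abad'
  #1 SA[1]=0  'acdccabad'
  #2 SA[2]=7  'ad'
  #3 SA[3]=6  'bad'
  #4 SA[4]=4  'cabad'
  #5 SA[5]=3  'ccabad'
  #6 SA[6]=1  'cdccabad'
  #7 SA[7]=8  'd'
  #8 SA[8]=2  'dccabad'

[5, 0, 7, 6, 4, 3, 1, 8, 2]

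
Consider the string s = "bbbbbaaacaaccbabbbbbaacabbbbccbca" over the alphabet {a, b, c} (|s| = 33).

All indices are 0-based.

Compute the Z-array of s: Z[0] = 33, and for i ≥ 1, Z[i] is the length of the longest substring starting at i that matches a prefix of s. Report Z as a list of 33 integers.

Z[0]=33
i=1: fresh scan; Z[1]=4 scan→box=[1,5)
i=2: min(r-i=3, Z[1]=4)=3; Z[2]=3
i=3: min(r-i=2, Z[2]=3)=2; Z[3]=2
i=4: min(r-i=1, Z[3]=2)=1; Z[4]=1
i=5: fresh scan; Z[5]=0
i=6: fresh scan; Z[6]=0
i=7: fresh scan; Z[7]=0
i=8: fresh scan; Z[8]=0
i=9: fresh scan; Z[9]=0
i=10: fresh scan; Z[10]=0
i=11: fresh scan; Z[11]=0
i=12: fresh scan; Z[12]=0
i=13: fresh scan; Z[13]=1 scan→box=[13,14)
i=14: fresh scan; Z[14]=0
i=15: fresh scan; Z[15]=7 scan→box=[15,22)
i=16: min(r-i=6, Z[1]=4)=4; Z[16]=4
i=17: min(r-i=5, Z[2]=3)=3; Z[17]=3
i=18: min(r-i=4, Z[3]=2)=2; Z[18]=2
i=19: min(r-i=3, Z[4]=1)=1; Z[19]=1
i=20: min(r-i=2, Z[5]=0)=0; Z[20]=0
i=21: min(r-i=1, Z[6]=0)=0; Z[21]=0
i=22: fresh scan; Z[22]=0
i=23: fresh scan; Z[23]=0
i=24: fresh scan; Z[24]=4 scan→box=[24,28)
i=25: min(r-i=3, Z[1]=4)=3; Z[25]=3
i=26: min(r-i=2, Z[2]=3)=2; Z[26]=2
i=27: min(r-i=1, Z[3]=2)=1; Z[27]=1
i=28: fresh scan; Z[28]=0
i=29: fresh scan; Z[29]=0
i=30: fresh scan; Z[30]=1 scan→box=[30,31)
i=31: fresh scan; Z[31]=0
i=32: fresh scan; Z[32]=0

[33, 4, 3, 2, 1, 0, 0, 0, 0, 0, 0, 0, 0, 1, 0, 7, 4, 3, 2, 1, 0, 0, 0, 0, 4, 3, 2, 1, 0, 0, 1, 0, 0]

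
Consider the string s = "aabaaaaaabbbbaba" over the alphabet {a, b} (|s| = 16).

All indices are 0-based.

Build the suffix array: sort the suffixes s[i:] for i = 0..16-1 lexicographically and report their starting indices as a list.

sorted suffixes:
  #0 SA[0]=15  'a'
  #1 SA[1]=3  'aaaaaabbbbaba'
  #2 SA[2]=4  'aaaaabbbbaba'
  #3 SA[3]=5  'aaaabbbbaba'
  #4 SA[4]=6  'aaabbbbaba'
  #5 SA[5]=0  'aabaaaaaabbbbaba'
  #6 SA[6]=7  'aabbbbaba'
  #7 SA[7]=13  'aba'
  #8 SA[8]=1  'abaaaaaabbbbaba'
  #9 SA[9]=8  'abbbbaba'
  #10 SA[10]=14  'ba'
  #11 SA[11]=2  'baaaaaabbbbaba'
  #12 SA[12]=12  'baba'
  #13 SA[13]=11  'bbaba'
  #14 SA[14]=10  'bbbaba'
  #15 SA[15]=9  'bbbbaba'

[15, 3, 4, 5, 6, 0, 7, 13, 1, 8, 14, 2, 12, 11, 10, 9]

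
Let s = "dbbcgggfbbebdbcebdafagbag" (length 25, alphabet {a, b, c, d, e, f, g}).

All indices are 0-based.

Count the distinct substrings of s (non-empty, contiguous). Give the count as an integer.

299

sorted suffixes:
  #0 SA[0]=18  'afagbag'
  #1 SA[1]=23  'ag'
  #2 SA[2]=20  'agbag'
  #3 SA[3]=22  'bag'
  #4 SA[4]=1  'bbcgggfbbebdbcebdafagbag'
  #5 SA[5]=8  'bbebdbcebdafagbag'
  #6 SA[6]=13  'bcebdafagbag'
  #7 SA[7]=2  'bcgggfbbebdbcebdafagbag'
  #8 SA[8]=16  'bdafagbag'
  #9 SA[9]=11  'bdbcebdafagbag'
  #10 SA[10]=9  'bebdbcebdafagbag'
  #11 SA[11]=14  'cebdafagbag'
  #12 SA[12]=3  'cgggfbbebdbcebdafagbag'
  #13 SA[13]=17  'dafagbag'
  #14 SA[14]=0  'dbbcgggfbbebdbcebdafagbag'
  #15 SA[15]=12  'dbcebdafagbag'
  #16 SA[16]=15  'ebdafagbag'
  #17 SA[17]=10  'ebdbcebdafagbag'
  #18 SA[18]=19  'fagbag'
  #19 SA[19]=7  'fbbebdbcebdafagbag'
  #20 SA[20]=24  'g'
  #21 SA[21]=21  'gbag'
  #22 SA[22]=6  'gfbbebdbcebdafagbag'
  #23 SA[23]=5  'ggfbbebdbcebdafagbag'
  #24 SA[24]=4  'gggfbbebdbcebdafagbag'

SA = [18, 23, 20, 22, 1, 8, 13, 2, 16, 11, 9, 14, 3, 17, 0, 12, 15, 10, 19, 7, 24, 21, 6, 5, 4]
i: (SA[i-1],SA[i]) lcp shared
  1: (18,23) 1 'a'
  2: (23,20) 2 'ag'
  3: (20,22) 0 ''
  4: (22,1) 1 'b'
  5: (1,8) 2 'bb'
  6: (8,13) 1 'b'
  7: (13,2) 2 'bc'
  8: (2,16) 1 'b'
  9: (16,11) 2 'bd'
  10: (11,9) 1 'b'
  11: (9,14) 0 ''
  12: (14,3) 1 'c'
  13: (3,17) 0 ''
  14: (17,0) 1 'd'
  15: (0,12) 2 'db'
  16: (12,15) 0 ''
  17: (15,10) 3 'ebd'
  18: (10,19) 0 ''
  19: (19,7) 1 'f'
  20: (7,24) 0 ''
  21: (24,21) 1 'g'
  22: (21,6) 1 'g'
  23: (6,5) 1 'g'
  24: (5,4) 2 'gg'

n(n+1)/2 = 25·26/2 = 325
Σ LCP = 0 + 1 + 2 + 0 + 1 + 2 + 1 + 2 + 1 + 2 + 1 + 0 + 1 + 0 + 1 + 2 + 0 + 3 + 0 + 1 + 0 + 1 + 1 + 1 + 2 = 26
distinct = 325 − 26 = 299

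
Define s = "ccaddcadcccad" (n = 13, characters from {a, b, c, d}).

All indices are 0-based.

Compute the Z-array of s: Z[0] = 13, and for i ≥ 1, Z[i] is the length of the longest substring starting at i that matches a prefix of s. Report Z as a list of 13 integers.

[13, 1, 0, 0, 0, 1, 0, 0, 2, 4, 1, 0, 0]

Z[0]=13
i=1: fresh scan; Z[1]=1 grow→box=[1,2)
i=2: fresh scan; Z[2]=0
i=3: fresh scan; Z[3]=0
i=4: fresh scan; Z[4]=0
i=5: fresh scan; Z[5]=1 grow→box=[5,6)
i=6: fresh scan; Z[6]=0
i=7: fresh scan; Z[7]=0
i=8: fresh scan; Z[8]=2 grow→box=[8,10)
i=9: min(r-i=1, Z[1]=1)=1; Z[9]=4 grow→box=[9,13)
i=10: min(r-i=3, Z[1]=1)=1; Z[10]=1
i=11: min(r-i=2, Z[2]=0)=0; Z[11]=0
i=12: min(r-i=1, Z[3]=0)=0; Z[12]=0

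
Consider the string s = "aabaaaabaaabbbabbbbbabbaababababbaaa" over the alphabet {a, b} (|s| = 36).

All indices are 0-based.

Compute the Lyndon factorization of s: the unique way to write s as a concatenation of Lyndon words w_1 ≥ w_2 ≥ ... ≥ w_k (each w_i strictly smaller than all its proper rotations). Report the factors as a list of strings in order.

["aab", "aaaabaaabbbabbbbbabbaababababb", "a", "a", "a"]

emit factor 1: 'aab' (i=0, period=3)
emit factor 2: 'aaaabaaabbbabbbbbabbaababababb' (i=3, period=30)
emit factor 3: 'a' (i=33, period=1)
emit factor 4: 'a' (i=34, period=1)
emit factor 5: 'a' (i=35, period=1)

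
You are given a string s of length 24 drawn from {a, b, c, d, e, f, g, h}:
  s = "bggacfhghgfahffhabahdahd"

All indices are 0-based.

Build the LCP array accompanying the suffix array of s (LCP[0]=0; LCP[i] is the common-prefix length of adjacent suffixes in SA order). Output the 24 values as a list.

rank | idx | suffix
   0 |  16 | abahdahd
   1 |   3 | acfhghgfahffhabahdahd
   2 |  21 | ahd
   3 |  18 | ahdahd
   4 |  11 | ahffhabahdahd
   5 |  17 | bahdahd
   6 |   0 | bggacfhghgfahffhabahdahd
   7 |   4 | cfhghgfahffhabahdahd
   8 |  23 | d
   9 |  20 | dahd
  10 |  10 | fahffhabahdahd
  11 |  13 | ffhabahdahd
  12 |  14 | fhabahdahd
  13 |   5 | fhghgfahffhabahdahd
  14 |   2 | gacfhghgfahffhabahdahd
  15 |   9 | gfahffhabahdahd
  16 |   1 | ggacfhghgfahffhabahdahd
  17 |   7 | ghgfahffhabahdahd
  18 |  15 | habahdahd
  19 |  22 | hd
  20 |  19 | hdahd
  21 |  12 | hffhabahdahd
  22 |   8 | hgfahffhabahdahd
  23 |   6 | hghgfahffhabahdahd

SA = [16, 3, 21, 18, 11, 17, 0, 4, 23, 20, 10, 13, 14, 5, 2, 9, 1, 7, 15, 22, 19, 12, 8, 6]
i: (SA[i-1],SA[i]) lcp shared
  1: (16,3) 1 'a'
  2: (3,21) 1 'a'
  3: (21,18) 3 'ahd'
  4: (18,11) 2 'ah'
  5: (11,17) 0 ''
  6: (17,0) 1 'b'
  7: (0,4) 0 ''
  8: (4,23) 0 ''
  9: (23,20) 1 'd'
  10: (20,10) 0 ''
  11: (10,13) 1 'f'
  12: (13,14) 1 'f'
  13: (14,5) 2 'fh'
  14: (5,2) 0 ''
  15: (2,9) 1 'g'
  16: (9,1) 1 'g'
  17: (1,7) 1 'g'
  18: (7,15) 0 ''
  19: (15,22) 1 'h'
  20: (22,19) 2 'hd'
  21: (19,12) 1 'h'
  22: (12,8) 1 'h'
  23: (8,6) 2 'hg'

[0, 1, 1, 3, 2, 0, 1, 0, 0, 1, 0, 1, 1, 2, 0, 1, 1, 1, 0, 1, 2, 1, 1, 2]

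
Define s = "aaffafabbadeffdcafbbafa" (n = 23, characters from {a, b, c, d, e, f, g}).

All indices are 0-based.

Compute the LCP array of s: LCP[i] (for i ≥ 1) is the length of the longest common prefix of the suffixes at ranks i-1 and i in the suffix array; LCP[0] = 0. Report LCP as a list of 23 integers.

[0, 1, 1, 1, 1, 3, 2, 2, 0, 2, 1, 3, 0, 0, 1, 0, 0, 2, 2, 1, 1, 1, 2]

rank | idx | suffix
   0 |  22 | a
   1 |   0 | aaffafabbadeffdcafbbafa
   2 |   6 | abbadeffdcafbbafa
   3 |   9 | adeffdcafbbafa
   4 |  20 | afa
   5 |   4 | afabbadeffdcafbbafa
   6 |  16 | afbbafa
   7 |   1 | affafabbadeffdcafbbafa
   8 |   8 | badeffdcafbbafa
   9 |  19 | bafa
  10 |   7 | bbadeffdcafbbafa
  11 |  18 | bbafa
  12 |  15 | cafbbafa
  13 |  14 | dcafbbafa
  14 |  10 | deffdcafbbafa
  15 |  11 | effdcafbbafa
  16 |  21 | fa
  17 |   5 | fabbadeffdcafbbafa
  18 |   3 | fafabbadeffdcafbbafa
  19 |  17 | fbbafa
  20 |  13 | fdcafbbafa
  21 |   2 | ffafabbadeffdcafbbafa
  22 |  12 | ffdcafbbafa

SA = [22, 0, 6, 9, 20, 4, 16, 1, 8, 19, 7, 18, 15, 14, 10, 11, 21, 5, 3, 17, 13, 2, 12]
i: (SA[i-1],SA[i]) lcp shared
  1: (22,0) 1 'a'
  2: (0,6) 1 'a'
  3: (6,9) 1 'a'
  4: (9,20) 1 'a'
  5: (20,4) 3 'afa'
  6: (4,16) 2 'af'
  7: (16,1) 2 'af'
  8: (1,8) 0 ''
  9: (8,19) 2 'ba'
  10: (19,7) 1 'b'
  11: (7,18) 3 'bba'
  12: (18,15) 0 ''
  13: (15,14) 0 ''
  14: (14,10) 1 'd'
  15: (10,11) 0 ''
  16: (11,21) 0 ''
  17: (21,5) 2 'fa'
  18: (5,3) 2 'fa'
  19: (3,17) 1 'f'
  20: (17,13) 1 'f'
  21: (13,2) 1 'f'
  22: (2,12) 2 'ff'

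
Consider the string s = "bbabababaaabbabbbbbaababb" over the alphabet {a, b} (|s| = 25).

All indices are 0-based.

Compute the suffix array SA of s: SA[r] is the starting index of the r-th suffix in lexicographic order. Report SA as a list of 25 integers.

[8, 19, 9, 6, 4, 2, 20, 22, 10, 13, 24, 7, 18, 5, 3, 1, 21, 12, 23, 17, 0, 11, 16, 15, 14]

rank | idx | suffix
   0 |   8 | aaabbabbbbbaababb
   1 |  19 | aababb
   2 |   9 | aabbabbbbbaababb
   3 |   6 | abaaabbabbbbbaababb
   4 |   4 | ababaaabbabbbbbaababb
   5 |   2 | abababaaabbabbbbbaababb
   6 |  20 | ababb
   7 |  22 | abb
   8 |  10 | abbabbbbbaababb
   9 |  13 | abbbbbaababb
  10 |  24 | b
  11 |   7 | baaabbabbbbbaababb
  12 |  18 | baababb
  13 |   5 | babaaabbabbbbbaababb
  14 |   3 | bababaaabbabbbbbaababb
  15 |   1 | babababaaabbabbbbbaababb
  16 |  21 | babb
  17 |  12 | babbbbbaababb
  18 |  23 | bb
  19 |  17 | bbaababb
  20 |   0 | bbabababaaabbabbbbbaababb
  21 |  11 | bbabbbbbaababb
  22 |  16 | bbbaababb
  23 |  15 | bbbbaababb
  24 |  14 | bbbbbaababb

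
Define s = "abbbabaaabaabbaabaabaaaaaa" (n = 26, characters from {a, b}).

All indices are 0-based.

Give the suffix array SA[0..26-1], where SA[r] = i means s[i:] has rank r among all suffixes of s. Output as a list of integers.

[25, 24, 23, 22, 21, 20, 6, 17, 14, 7, 10, 18, 4, 15, 8, 11, 0, 19, 5, 16, 13, 9, 3, 12, 2, 1]

rank→(start, suffix):
  0 → (25, 'a')
  1 → (24, 'aa')
  2 → (23, 'aaa')
  3 → (22, 'aaaa')
  4 → (21, 'aaaaa')
  5 → (20, 'aaaaaa')
  6 → (6, 'aaabaabbaabaabaaaaaa')
  7 → (17, 'aabaaaaaa')
  8 → (14, 'aabaabaaaaaa')
  9 → (7, 'aabaabbaabaabaaaaaa')
  10 → (10, 'aabbaabaabaaaaaa')
  11 → (18, 'abaaaaaa')
  12 → (4, 'abaaabaabbaabaabaaaaaa')
  13 → (15, 'abaabaaaaaa')
  14 → (8, 'abaabbaabaabaaaaaa')
  15 → (11, 'abbaabaabaaaaaa')
  16 → (0, 'abbbabaaabaabbaabaabaaaaaa')
  17 → (19, 'baaaaaa')
  18 → (5, 'baaabaabbaabaabaaaaaa')
  19 → (16, 'baabaaaaaa')
  20 → (13, 'baabaabaaaaaa')
  21 → (9, 'baabbaabaabaaaaaa')
  22 → (3, 'babaaabaabbaabaabaaaaaa')
  23 → (12, 'bbaabaabaaaaaa')
  24 → (2, 'bbabaaabaabbaabaabaaaaaa')
  25 → (1, 'bbbabaaabaabbaabaabaaaaaa')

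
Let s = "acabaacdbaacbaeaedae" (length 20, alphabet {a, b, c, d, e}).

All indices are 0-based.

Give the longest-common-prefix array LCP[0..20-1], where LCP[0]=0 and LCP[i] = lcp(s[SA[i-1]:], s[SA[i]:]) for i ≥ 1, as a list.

sorted suffixes:
  #0 SA[0]=9  'aacbaeaedae'
  #1 SA[1]=4  'aacdbaacbaeaedae'
  #2 SA[2]=2  'abaacdbaacbaeaedae'
  #3 SA[3]=0  'acabaacdbaacbaeaedae'
  #4 SA[4]=10  'acbaeaedae'
  #5 SA[5]=5  'acdbaacbaeaedae'
  #6 SA[6]=18  'ae'
  #7 SA[7]=13  'aeaedae'
  #8 SA[8]=15  'aedae'
  #9 SA[9]=8  'baacbaeaedae'
  #10 SA[10]=3  'baacdbaacbaeaedae'
  #11 SA[11]=12  'baeaedae'
  #12 SA[12]=1  'cabaacdbaacbaeaedae'
  #13 SA[13]=11  'cbaeaedae'
  #14 SA[14]=6  'cdbaacbaeaedae'
  #15 SA[15]=17  'dae'
  #16 SA[16]=7  'dbaacbaeaedae'
  #17 SA[17]=19  'e'
  #18 SA[18]=14  'eaedae'
  #19 SA[19]=16  'edae'

SA = [9, 4, 2, 0, 10, 5, 18, 13, 15, 8, 3, 12, 1, 11, 6, 17, 7, 19, 14, 16]
rank  pair      lcp
   1  s[9:],s[4:]  3  'aac'
   2  s[4:],s[2:]  1  'a'
   3  s[2:],s[0:]  1  'a'
   4  s[0:],s[10:]  2  'ac'
   5  s[10:],s[5:]  2  'ac'
   6  s[5:],s[18:]  1  'a'
   7  s[18:],s[13:]  2  'ae'
   8  s[13:],s[15:]  2  'ae'
   9  s[15:],s[8:]  0  ''
  10  s[8:],s[3:]  4  'baac'
  11  s[3:],s[12:]  2  'ba'
  12  s[12:],s[1:]  0  ''
  13  s[1:],s[11:]  1  'c'
  14  s[11:],s[6:]  1  'c'
  15  s[6:],s[17:]  0  ''
  16  s[17:],s[7:]  1  'd'
  17  s[7:],s[19:]  0  ''
  18  s[19:],s[14:]  1  'e'
  19  s[14:],s[16:]  1  'e'

[0, 3, 1, 1, 2, 2, 1, 2, 2, 0, 4, 2, 0, 1, 1, 0, 1, 0, 1, 1]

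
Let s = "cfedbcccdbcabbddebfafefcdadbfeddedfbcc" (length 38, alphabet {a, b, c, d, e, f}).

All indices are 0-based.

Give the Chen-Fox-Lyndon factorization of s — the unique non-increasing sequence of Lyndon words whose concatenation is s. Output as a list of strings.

["cfed", "bcccd", "bc", "abbddebfafefcdadbfeddedfbcc"]

emit factor 1: 'cfed' (i=0, period=4)
emit factor 2: 'bcccd' (i=4, period=5)
emit factor 3: 'bc' (i=9, period=2)
emit factor 4: 'abbddebfafefcdadbfeddedfbcc' (i=11, period=27)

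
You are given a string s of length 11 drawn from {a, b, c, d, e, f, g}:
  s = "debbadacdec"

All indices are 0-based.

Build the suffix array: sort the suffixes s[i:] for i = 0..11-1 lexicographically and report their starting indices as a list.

[6, 4, 3, 2, 10, 7, 5, 0, 8, 1, 9]

sorted suffixes:
  #0 SA[0]=6  'acdec'
  #1 SA[1]=4  'adacdec'
  #2 SA[2]=3  'badacdec'
  #3 SA[3]=2  'bbadacdec'
  #4 SA[4]=10  'c'
  #5 SA[5]=7  'cdec'
  #6 SA[6]=5  'dacdec'
  #7 SA[7]=0  'debbadacdec'
  #8 SA[8]=8  'dec'
  #9 SA[9]=1  'ebbadacdec'
  #10 SA[10]=9  'ec'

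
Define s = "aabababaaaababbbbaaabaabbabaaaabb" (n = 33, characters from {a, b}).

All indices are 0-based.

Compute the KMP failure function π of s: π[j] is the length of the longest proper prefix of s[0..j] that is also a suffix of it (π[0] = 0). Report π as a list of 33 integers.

[0, 1, 0, 1, 0, 1, 0, 1, 2, 2, 2, 3, 4, 5, 0, 0, 0, 1, 2, 2, 3, 4, 2, 3, 0, 1, 0, 1, 2, 2, 2, 3, 0]

π[0] = 0
j=1 s[j]='a': π[1]=1 (border 'a')
j=2 s[j]='b': k: 1→0; π[2]=0 (border '')
j=3 s[j]='a': π[3]=1 (border 'a')
j=4 s[j]='b': k: 1→0; π[4]=0 (border '')
j=5 s[j]='a': π[5]=1 (border 'a')
j=6 s[j]='b': k: 1→0; π[6]=0 (border '')
j=7 s[j]='a': π[7]=1 (border 'a')
j=8 s[j]='a': π[8]=2 (border 'aa')
j=9 s[j]='a': k: 2→1; π[9]=2 (border 'aa')
j=10 s[j]='a': k: 2→1; π[10]=2 (border 'aa')
j=11 s[j]='b': π[11]=3 (border 'aab')
j=12 s[j]='a': π[12]=4 (border 'aaba')
j=13 s[j]='b': π[13]=5 (border 'aabab')
j=14 s[j]='b': k: 5→0; π[14]=0 (border '')
j=15 s[j]='b': π[15]=0 (border '')
j=16 s[j]='b': π[16]=0 (border '')
j=17 s[j]='a': π[17]=1 (border 'a')
j=18 s[j]='a': π[18]=2 (border 'aa')
j=19 s[j]='a': k: 2→1; π[19]=2 (border 'aa')
j=20 s[j]='b': π[20]=3 (border 'aab')
j=21 s[j]='a': π[21]=4 (border 'aaba')
j=22 s[j]='a': k: 4→1; π[22]=2 (border 'aa')
j=23 s[j]='b': π[23]=3 (border 'aab')
j=24 s[j]='b': k: 3→0; π[24]=0 (border '')
j=25 s[j]='a': π[25]=1 (border 'a')
j=26 s[j]='b': k: 1→0; π[26]=0 (border '')
j=27 s[j]='a': π[27]=1 (border 'a')
j=28 s[j]='a': π[28]=2 (border 'aa')
j=29 s[j]='a': k: 2→1; π[29]=2 (border 'aa')
j=30 s[j]='a': k: 2→1; π[30]=2 (border 'aa')
j=31 s[j]='b': π[31]=3 (border 'aab')
j=32 s[j]='b': k: 3→0; π[32]=0 (border '')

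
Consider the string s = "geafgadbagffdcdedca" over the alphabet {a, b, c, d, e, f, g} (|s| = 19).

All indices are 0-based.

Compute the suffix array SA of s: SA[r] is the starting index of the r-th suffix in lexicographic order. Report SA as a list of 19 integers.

[18, 5, 2, 8, 7, 17, 13, 6, 16, 12, 14, 1, 15, 11, 10, 3, 4, 0, 9]

rank | idx | suffix
   0 |  18 | a
   1 |   5 | adbagffdcdedca
   2 |   2 | afgadbagffdcdedca
   3 |   8 | agffdcdedca
   4 |   7 | bagffdcdedca
   5 |  17 | ca
   6 |  13 | cdedca
   7 |   6 | dbagffdcdedca
   8 |  16 | dca
   9 |  12 | dcdedca
  10 |  14 | dedca
  11 |   1 | eafgadbagffdcdedca
  12 |  15 | edca
  13 |  11 | fdcdedca
  14 |  10 | ffdcdedca
  15 |   3 | fgadbagffdcdedca
  16 |   4 | gadbagffdcdedca
  17 |   0 | geafgadbagffdcdedca
  18 |   9 | gffdcdedca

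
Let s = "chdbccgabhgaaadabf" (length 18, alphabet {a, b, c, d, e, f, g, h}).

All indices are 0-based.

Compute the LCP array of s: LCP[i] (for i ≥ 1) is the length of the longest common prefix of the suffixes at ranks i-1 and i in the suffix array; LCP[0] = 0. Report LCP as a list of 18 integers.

[0, 2, 1, 2, 1, 0, 1, 1, 0, 1, 1, 0, 1, 0, 0, 2, 0, 1]

rank→(start, suffix):
  0 → (11, 'aaadabf')
  1 → (12, 'aadabf')
  2 → (15, 'abf')
  3 → (7, 'abhgaaadabf')
  4 → (13, 'adabf')
  5 → (3, 'bccgabhgaaadabf')
  6 → (16, 'bf')
  7 → (8, 'bhgaaadabf')
  8 → (4, 'ccgabhgaaadabf')
  9 → (5, 'cgabhgaaadabf')
  10 → (0, 'chdbccgabhgaaadabf')
  11 → (14, 'dabf')
  12 → (2, 'dbccgabhgaaadabf')
  13 → (17, 'f')
  14 → (10, 'gaaadabf')
  15 → (6, 'gabhgaaadabf')
  16 → (1, 'hdbccgabhgaaadabf')
  17 → (9, 'hgaaadabf')

SA = [11, 12, 15, 7, 13, 3, 16, 8, 4, 5, 0, 14, 2, 17, 10, 6, 1, 9]
[i] adj suffixes → lcp
  [1] 11/12 → 2 ('aa')
  [2] 12/15 → 1 ('a')
  [3] 15/7 → 2 ('ab')
  [4] 7/13 → 1 ('a')
  [5] 13/3 → 0 ('')
  [6] 3/16 → 1 ('b')
  [7] 16/8 → 1 ('b')
  [8] 8/4 → 0 ('')
  [9] 4/5 → 1 ('c')
  [10] 5/0 → 1 ('c')
  [11] 0/14 → 0 ('')
  [12] 14/2 → 1 ('d')
  [13] 2/17 → 0 ('')
  [14] 17/10 → 0 ('')
  [15] 10/6 → 2 ('ga')
  [16] 6/1 → 0 ('')
  [17] 1/9 → 1 ('h')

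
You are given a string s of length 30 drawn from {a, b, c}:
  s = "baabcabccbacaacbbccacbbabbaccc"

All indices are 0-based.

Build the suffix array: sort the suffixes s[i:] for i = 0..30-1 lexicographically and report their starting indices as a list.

rank | idx | suffix
   0 |   1 | aabcabccbacaacbbccacbbabbaccc
   1 |  12 | aacbbccacbbabbaccc
   2 |  23 | abbaccc
   3 |   2 | abcabccbacaacbbccacbbabbaccc
   4 |   5 | abccbacaacbbccacbbabbaccc
   5 |  10 | acaacbbccacbbabbaccc
   6 |  19 | acbbabbaccc
   7 |  13 | acbbccacbbabbaccc
   8 |  26 | accc
   9 |   0 | baabcabccbacaacbbccacbbabbaccc
  10 |  22 | babbaccc
  11 |   9 | bacaacbbccacbbabbaccc
  12 |  25 | baccc
  13 |  21 | bbabbaccc
  14 |  24 | bbaccc
  15 |  15 | bbccacbbabbaccc
  16 |   3 | bcabccbacaacbbccacbbabbaccc
  17 |  16 | bccacbbabbaccc
  18 |   6 | bccbacaacbbccacbbabbaccc
  19 |  29 | c
  20 |  11 | caacbbccacbbabbaccc
  21 |   4 | cabccbacaacbbccacbbabbaccc
  22 |  18 | cacbbabbaccc
  23 |   8 | cbacaacbbccacbbabbaccc
  24 |  20 | cbbabbaccc
  25 |  14 | cbbccacbbabbaccc
  26 |  28 | cc
  27 |  17 | ccacbbabbaccc
  28 |   7 | ccbacaacbbccacbbabbaccc
  29 |  27 | ccc

[1, 12, 23, 2, 5, 10, 19, 13, 26, 0, 22, 9, 25, 21, 24, 15, 3, 16, 6, 29, 11, 4, 18, 8, 20, 14, 28, 17, 7, 27]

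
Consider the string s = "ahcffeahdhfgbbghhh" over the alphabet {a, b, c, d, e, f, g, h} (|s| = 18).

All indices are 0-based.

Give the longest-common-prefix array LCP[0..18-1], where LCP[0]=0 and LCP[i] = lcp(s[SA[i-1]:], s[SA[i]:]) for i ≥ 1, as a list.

[0, 2, 0, 1, 0, 0, 0, 0, 1, 1, 0, 1, 0, 1, 1, 1, 1, 2]

rank→(start, suffix):
  0 → (0, 'ahcffeahdhfgbbghhh')
  1 → (6, 'ahdhfgbbghhh')
  2 → (12, 'bbghhh')
  3 → (13, 'bghhh')
  4 → (2, 'cffeahdhfgbbghhh')
  5 → (8, 'dhfgbbghhh')
  6 → (5, 'eahdhfgbbghhh')
  7 → (4, 'feahdhfgbbghhh')
  8 → (3, 'ffeahdhfgbbghhh')
  9 → (10, 'fgbbghhh')
  10 → (11, 'gbbghhh')
  11 → (14, 'ghhh')
  12 → (17, 'h')
  13 → (1, 'hcffeahdhfgbbghhh')
  14 → (7, 'hdhfgbbghhh')
  15 → (9, 'hfgbbghhh')
  16 → (16, 'hh')
  17 → (15, 'hhh')

SA = [0, 6, 12, 13, 2, 8, 5, 4, 3, 10, 11, 14, 17, 1, 7, 9, 16, 15]
rank  pair      lcp
   1  s[0:],s[6:]  2  'ah'
   2  s[6:],s[12:]  0  ''
   3  s[12:],s[13:]  1  'b'
   4  s[13:],s[2:]  0  ''
   5  s[2:],s[8:]  0  ''
   6  s[8:],s[5:]  0  ''
   7  s[5:],s[4:]  0  ''
   8  s[4:],s[3:]  1  'f'
   9  s[3:],s[10:]  1  'f'
  10  s[10:],s[11:]  0  ''
  11  s[11:],s[14:]  1  'g'
  12  s[14:],s[17:]  0  ''
  13  s[17:],s[1:]  1  'h'
  14  s[1:],s[7:]  1  'h'
  15  s[7:],s[9:]  1  'h'
  16  s[9:],s[16:]  1  'h'
  17  s[16:],s[15:]  2  'hh'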